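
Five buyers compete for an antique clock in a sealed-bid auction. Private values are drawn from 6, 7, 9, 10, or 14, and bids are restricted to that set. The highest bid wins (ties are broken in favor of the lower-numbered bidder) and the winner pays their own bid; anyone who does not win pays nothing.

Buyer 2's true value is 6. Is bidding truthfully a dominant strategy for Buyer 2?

Check each profile of the others' bids and compare truth against every alternative bid.
Others bid (6, 6, 6, 6): truth gives 0, best alternative gives -1.
Others bid (6, 6, 6, 7): truth gives 0, best alternative gives -1.
Others bid (6, 6, 7, 6): truth gives 0, best alternative gives -1.
Others bid (6, 6, 7, 7): truth gives 0, best alternative gives -1.
Others bid (6, 7, 6, 6): truth gives 0, best alternative gives -1.
Others bid (6, 7, 6, 7): truth gives 0, best alternative gives -1.
(Remaining 619 profiles checked similarly; truth is weakly best in each.)
In every case the truthful bid is at least as good as any alternative, so it is a dominant strategy.

Yes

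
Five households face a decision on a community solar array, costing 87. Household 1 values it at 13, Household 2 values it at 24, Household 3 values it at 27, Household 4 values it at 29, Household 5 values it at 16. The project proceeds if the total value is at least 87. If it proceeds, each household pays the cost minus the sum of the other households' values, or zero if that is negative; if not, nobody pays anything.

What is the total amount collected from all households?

14

Total value 109 ≥ cost 87, so it is built.
Household 1: others sum to 96; max(0, 87 - 96) = 0.
Household 2: others sum to 85; max(0, 87 - 85) = 2.
Household 3: others sum to 82; max(0, 87 - 82) = 5.
Household 4: others sum to 80; max(0, 87 - 80) = 7.
Household 5: others sum to 93; max(0, 87 - 93) = 0.
Total collected = 0 + 2 + 5 + 7 + 0 = 14.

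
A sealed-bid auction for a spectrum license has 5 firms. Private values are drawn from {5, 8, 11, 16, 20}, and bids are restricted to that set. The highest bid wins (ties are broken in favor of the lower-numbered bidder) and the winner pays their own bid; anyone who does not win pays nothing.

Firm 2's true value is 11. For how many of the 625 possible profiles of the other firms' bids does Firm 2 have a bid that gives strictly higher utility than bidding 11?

Others bid (5, 5, 5, 5): truth gives 0; bid 8 gives 3 > 0. Violating.
Others bid (5, 5, 5, 8): truth gives 0; bid 8 gives 3 > 0. Violating.
Others bid (5, 5, 8, 5): truth gives 0; bid 8 gives 3 > 0. Violating.
Others bid (5, 5, 8, 8): truth gives 0; bid 8 gives 3 > 0. Violating.
Others bid (5, 5, 5, 11): truth gives 0; no alternative beats it.
Others bid (5, 5, 5, 16): truth gives 0; no alternative beats it.
(Checking all 625 profiles: 8 have a profitable deviation, 617 do not.)

8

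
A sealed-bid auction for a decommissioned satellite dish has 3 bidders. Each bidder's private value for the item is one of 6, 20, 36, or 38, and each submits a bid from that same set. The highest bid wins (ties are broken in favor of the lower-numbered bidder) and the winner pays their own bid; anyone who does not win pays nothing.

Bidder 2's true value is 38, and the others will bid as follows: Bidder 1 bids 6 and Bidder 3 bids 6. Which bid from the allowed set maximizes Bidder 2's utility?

20

Bid 6: loses, pays 0, utility 0.
Bid 20: wins, pays 20, utility 38 - 20 = 18.
Bid 36: wins, pays 36, utility 38 - 36 = 2.
Bid 38: wins, pays 38, utility 38 - 38 = 0.
The best choice is 20 with utility 18.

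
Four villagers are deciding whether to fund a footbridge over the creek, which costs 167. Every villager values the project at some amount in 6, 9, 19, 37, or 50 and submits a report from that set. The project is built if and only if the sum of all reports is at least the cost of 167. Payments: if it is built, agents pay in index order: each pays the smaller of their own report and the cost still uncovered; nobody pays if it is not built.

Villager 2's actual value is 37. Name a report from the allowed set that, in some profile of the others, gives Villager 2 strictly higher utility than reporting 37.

19

Suppose Villager 1 reports 50, Villager 3 reports 50 and Villager 4 reports 50.
Report 37: project built, pays 37, utility 37 - 37 = 0.
Report 19: project built, pays 19, utility 37 - 19 = 18.
So reporting 19 beats truth here (18 > 0).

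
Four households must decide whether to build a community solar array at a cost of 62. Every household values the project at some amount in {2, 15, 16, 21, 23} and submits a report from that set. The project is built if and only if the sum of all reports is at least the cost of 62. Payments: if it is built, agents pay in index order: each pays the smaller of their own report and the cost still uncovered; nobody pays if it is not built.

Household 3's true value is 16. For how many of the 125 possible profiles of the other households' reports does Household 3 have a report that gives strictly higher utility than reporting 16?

63

Others report (2, 23, 23): truth gives 0; report 15 gives 1 > 0. Violating.
Others report (15, 15, 21): truth gives 0; report 15 gives 1 > 0. Violating.
Others report (15, 15, 23): truth gives 0; report 15 gives 1 > 0. Violating.
Others report (15, 16, 16): truth gives 0; report 15 gives 1 > 0. Violating.
Others report (2, 2, 2): truth gives 0; no alternative beats it.
Others report (2, 2, 15): truth gives 0; no alternative beats it.
(Checking all 125 profiles: 63 have a profitable deviation, 62 do not.)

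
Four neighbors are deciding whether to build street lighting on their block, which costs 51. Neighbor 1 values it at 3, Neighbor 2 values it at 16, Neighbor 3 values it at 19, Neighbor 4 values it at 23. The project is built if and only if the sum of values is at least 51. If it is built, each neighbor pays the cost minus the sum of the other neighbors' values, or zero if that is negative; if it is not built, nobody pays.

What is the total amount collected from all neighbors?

Total value 61 ≥ cost 51, so it is built.
Neighbor 1: others sum to 58; max(0, 51 - 58) = 0.
Neighbor 2: others sum to 45; max(0, 51 - 45) = 6.
Neighbor 3: others sum to 42; max(0, 51 - 42) = 9.
Neighbor 4: others sum to 38; max(0, 51 - 38) = 13.
Total collected = 0 + 6 + 9 + 13 = 28.

28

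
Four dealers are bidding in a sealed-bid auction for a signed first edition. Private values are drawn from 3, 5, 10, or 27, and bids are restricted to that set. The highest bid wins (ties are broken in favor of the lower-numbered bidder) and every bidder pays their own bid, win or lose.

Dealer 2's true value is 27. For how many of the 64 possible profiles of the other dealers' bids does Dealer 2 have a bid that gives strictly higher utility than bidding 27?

Others bid (3, 3, 3): truth gives 0; bid 5 gives 22 > 0. Violating.
Others bid (3, 3, 5): truth gives 0; bid 5 gives 22 > 0. Violating.
Others bid (3, 3, 10): truth gives 0; bid 10 gives 17 > 0. Violating.
Others bid (3, 5, 3): truth gives 0; bid 5 gives 22 > 0. Violating.
Others bid (3, 3, 27): truth gives 0; no alternative beats it.
Others bid (3, 5, 27): truth gives 0; no alternative beats it.
(Checking all 64 profiles: 34 have a profitable deviation, 30 do not.)

34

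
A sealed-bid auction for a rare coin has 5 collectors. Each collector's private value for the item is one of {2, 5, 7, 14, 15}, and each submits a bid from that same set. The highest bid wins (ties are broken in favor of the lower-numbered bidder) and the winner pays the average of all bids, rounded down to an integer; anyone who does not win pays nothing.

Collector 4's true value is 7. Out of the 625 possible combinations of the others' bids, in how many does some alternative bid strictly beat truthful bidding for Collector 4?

29

Others bid (2, 2, 2, 2): truth gives 4; bid 5 gives 5 > 4. Violating.
Others bid (2, 2, 2, 14): truth gives 0; bid 14 gives 1 > 0. Violating.
Others bid (2, 2, 7, 2): truth gives 0; bid 14 gives 2 > 0. Violating.
Others bid (2, 2, 7, 5): truth gives 0; bid 14 gives 1 > 0. Violating.
Others bid (2, 2, 2, 5): truth gives 4; no alternative beats it.
Others bid (2, 2, 2, 7): truth gives 3; no alternative beats it.
(Checking all 625 profiles: 29 have a profitable deviation, 596 do not.)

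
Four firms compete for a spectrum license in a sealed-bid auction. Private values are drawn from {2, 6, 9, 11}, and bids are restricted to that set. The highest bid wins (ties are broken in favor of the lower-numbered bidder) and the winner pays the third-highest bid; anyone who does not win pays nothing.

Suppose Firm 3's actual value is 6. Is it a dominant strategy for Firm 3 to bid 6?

Consider the case where Firm 1 bids 2, Firm 2 bids 2 and Firm 4 bids 9.
Truthful bid 6: loses, pays 0, utility 0.
Bid 9 instead: wins, pays 2, utility 6 - 2 = 4.
Since 4 > 0, bidding 9 is strictly better here, so truthful bidding is not dominant.

No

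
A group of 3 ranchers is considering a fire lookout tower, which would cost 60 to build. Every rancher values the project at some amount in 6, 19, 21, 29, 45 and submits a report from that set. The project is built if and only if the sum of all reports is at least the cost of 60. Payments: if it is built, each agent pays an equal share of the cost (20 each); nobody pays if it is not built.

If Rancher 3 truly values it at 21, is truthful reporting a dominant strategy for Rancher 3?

No

Consider the case where Rancher 1 reports 6 and Rancher 2 reports 19.
Truthful report 21: project not built, utility 0.
Report 45 instead: project built, pays 20, utility 21 - 20 = 1.
Since 1 > 0, reporting 45 is strictly better here, so truthful reporting is not dominant.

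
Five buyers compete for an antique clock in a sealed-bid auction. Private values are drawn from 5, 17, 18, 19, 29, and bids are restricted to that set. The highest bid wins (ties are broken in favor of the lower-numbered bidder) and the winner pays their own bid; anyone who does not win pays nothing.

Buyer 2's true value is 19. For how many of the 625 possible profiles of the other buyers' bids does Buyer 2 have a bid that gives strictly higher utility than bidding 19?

Others bid (5, 5, 5, 5): truth gives 0; bid 17 gives 2 > 0. Violating.
Others bid (5, 5, 5, 17): truth gives 0; bid 17 gives 2 > 0. Violating.
Others bid (5, 5, 5, 18): truth gives 0; bid 18 gives 1 > 0. Violating.
Others bid (5, 5, 17, 5): truth gives 0; bid 17 gives 2 > 0. Violating.
Others bid (5, 5, 5, 19): truth gives 0; no alternative beats it.
Others bid (5, 5, 5, 29): truth gives 0; no alternative beats it.
(Checking all 625 profiles: 54 have a profitable deviation, 571 do not.)

54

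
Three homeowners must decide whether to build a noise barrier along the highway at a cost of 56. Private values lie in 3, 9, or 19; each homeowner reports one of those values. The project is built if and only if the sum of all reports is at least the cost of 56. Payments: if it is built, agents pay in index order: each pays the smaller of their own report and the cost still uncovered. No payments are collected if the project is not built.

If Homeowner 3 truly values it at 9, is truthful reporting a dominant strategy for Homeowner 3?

Yes

Check each profile of the others' reports and compare truth against every alternative report.
Others report (3, 3): truth gives 0, best alternative gives 0.
Others report (3, 9): truth gives 0, best alternative gives 0.
Others report (3, 19): truth gives 0, best alternative gives 0.
Others report (9, 3): truth gives 0, best alternative gives 0.
Others report (9, 9): truth gives 0, best alternative gives 0.
Others report (9, 19): truth gives 0, best alternative gives 0.
(Remaining 3 profiles checked similarly; truth is weakly best in each.)
In every case the truthful report is at least as good as any alternative, so it is a dominant strategy.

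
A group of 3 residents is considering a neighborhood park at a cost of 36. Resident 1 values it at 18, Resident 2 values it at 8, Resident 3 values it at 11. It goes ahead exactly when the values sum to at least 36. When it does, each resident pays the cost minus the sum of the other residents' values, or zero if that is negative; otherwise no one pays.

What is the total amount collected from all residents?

34

Total value 37 ≥ cost 36, so it is built.
Resident 1: others sum to 19; max(0, 36 - 19) = 17.
Resident 2: others sum to 29; max(0, 36 - 29) = 7.
Resident 3: others sum to 26; max(0, 36 - 26) = 10.
Total collected = 17 + 7 + 10 = 34.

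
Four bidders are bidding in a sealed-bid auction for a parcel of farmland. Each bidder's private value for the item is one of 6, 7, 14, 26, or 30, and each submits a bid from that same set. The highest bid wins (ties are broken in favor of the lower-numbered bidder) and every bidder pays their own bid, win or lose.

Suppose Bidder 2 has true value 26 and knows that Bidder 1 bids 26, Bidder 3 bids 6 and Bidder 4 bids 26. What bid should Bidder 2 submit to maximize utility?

30

Bid 6: loses but pays 6, utility -6.
Bid 7: loses but pays 7, utility -7.
Bid 14: loses but pays 14, utility -14.
Bid 26: loses but pays 26, utility -26.
Bid 30: wins, pays 30, utility 26 - 30 = -4.
The best choice is 30 with utility -4.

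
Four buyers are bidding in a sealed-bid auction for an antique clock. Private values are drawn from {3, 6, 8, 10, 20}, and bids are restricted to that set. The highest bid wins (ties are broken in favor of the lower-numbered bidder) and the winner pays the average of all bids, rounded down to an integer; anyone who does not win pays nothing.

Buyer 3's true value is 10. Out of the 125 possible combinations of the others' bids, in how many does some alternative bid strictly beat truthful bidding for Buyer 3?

Others bid (3, 3, 3): truth gives 6; bid 6 gives 7 > 6. Violating.
Others bid (3, 3, 6): truth gives 5; bid 6 gives 6 > 5. Violating.
Others bid (3, 3, 8): truth gives 4; bid 8 gives 5 > 4. Violating.
Others bid (3, 6, 6): truth gives 4; bid 8 gives 5 > 4. Violating.
Others bid (3, 3, 10): truth gives 4; no alternative beats it.
Others bid (3, 3, 20): truth gives 0; no alternative beats it.
(Checking all 125 profiles: 13 have a profitable deviation, 112 do not.)

13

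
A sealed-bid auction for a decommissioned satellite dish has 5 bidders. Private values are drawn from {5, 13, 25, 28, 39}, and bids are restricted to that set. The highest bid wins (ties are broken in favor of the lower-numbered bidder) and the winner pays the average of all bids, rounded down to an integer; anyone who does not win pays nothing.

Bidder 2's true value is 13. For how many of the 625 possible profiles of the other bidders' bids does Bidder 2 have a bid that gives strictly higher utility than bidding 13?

4

Others bid (13, 5, 5, 5): truth gives 0; bid 25 gives 3 > 0. Violating.
Others bid (13, 5, 5, 13): truth gives 0; bid 25 gives 1 > 0. Violating.
Others bid (13, 5, 13, 5): truth gives 0; bid 25 gives 1 > 0. Violating.
Others bid (13, 13, 5, 5): truth gives 0; bid 25 gives 1 > 0. Violating.
Others bid (5, 5, 5, 5): truth gives 7; no alternative beats it.
Others bid (5, 5, 5, 13): truth gives 5; no alternative beats it.
(Checking all 625 profiles: 4 have a profitable deviation, 621 do not.)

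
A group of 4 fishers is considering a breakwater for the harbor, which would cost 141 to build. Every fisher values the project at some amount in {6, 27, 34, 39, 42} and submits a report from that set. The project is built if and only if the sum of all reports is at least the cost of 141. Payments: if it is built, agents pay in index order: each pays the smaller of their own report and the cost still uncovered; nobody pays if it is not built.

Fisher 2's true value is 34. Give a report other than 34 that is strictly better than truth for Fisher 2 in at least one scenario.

Suppose Fisher 1 reports 34, Fisher 3 reports 39 and Fisher 4 reports 42.
Report 34: project built, pays 34, utility 34 - 34 = 0.
Report 27: project built, pays 27, utility 34 - 27 = 7.
So reporting 27 beats truth here (7 > 0).

27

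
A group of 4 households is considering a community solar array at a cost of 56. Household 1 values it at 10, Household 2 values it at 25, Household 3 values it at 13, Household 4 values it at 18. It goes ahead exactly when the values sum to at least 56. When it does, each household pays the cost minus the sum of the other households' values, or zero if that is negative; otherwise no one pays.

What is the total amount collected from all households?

Total value 66 ≥ cost 56, so it is built.
Household 1: others sum to 56; max(0, 56 - 56) = 0.
Household 2: others sum to 41; max(0, 56 - 41) = 15.
Household 3: others sum to 53; max(0, 56 - 53) = 3.
Household 4: others sum to 48; max(0, 56 - 48) = 8.
Total collected = 0 + 15 + 3 + 8 = 26.

26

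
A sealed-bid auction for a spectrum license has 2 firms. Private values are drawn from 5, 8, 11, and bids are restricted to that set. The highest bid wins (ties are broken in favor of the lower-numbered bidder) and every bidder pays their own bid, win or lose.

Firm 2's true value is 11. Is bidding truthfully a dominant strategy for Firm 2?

Consider the case where Firm 1 bids 5.
Truthful bid 11: wins, pays 11, utility 11 - 11 = 0.
Bid 8 instead: wins, pays 8, utility 11 - 8 = 3.
Since 3 > 0, bidding 8 is strictly better here, so truthful bidding is not dominant.

No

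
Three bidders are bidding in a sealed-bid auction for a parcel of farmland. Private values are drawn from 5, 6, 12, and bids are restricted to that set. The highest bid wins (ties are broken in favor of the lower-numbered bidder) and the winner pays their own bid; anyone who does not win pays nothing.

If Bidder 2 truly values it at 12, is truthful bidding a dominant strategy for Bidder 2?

No

Consider the case where Bidder 1 bids 5 and Bidder 3 bids 5.
Truthful bid 12: wins, pays 12, utility 12 - 12 = 0.
Bid 6 instead: wins, pays 6, utility 12 - 6 = 6.
Since 6 > 0, bidding 6 is strictly better here, so truthful bidding is not dominant.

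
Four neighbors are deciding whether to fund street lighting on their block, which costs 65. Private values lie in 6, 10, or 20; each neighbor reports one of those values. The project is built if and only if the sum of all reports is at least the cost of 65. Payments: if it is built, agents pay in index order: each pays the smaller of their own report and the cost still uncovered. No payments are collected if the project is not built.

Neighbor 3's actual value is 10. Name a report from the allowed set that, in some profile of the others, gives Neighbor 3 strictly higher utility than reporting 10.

Suppose Neighbor 1 reports 20, Neighbor 2 reports 20 and Neighbor 4 reports 20.
Report 10: project built, pays 10, utility 10 - 10 = 0.
Report 6: project built, pays 6, utility 10 - 6 = 4.
So reporting 6 beats truth here (4 > 0).

6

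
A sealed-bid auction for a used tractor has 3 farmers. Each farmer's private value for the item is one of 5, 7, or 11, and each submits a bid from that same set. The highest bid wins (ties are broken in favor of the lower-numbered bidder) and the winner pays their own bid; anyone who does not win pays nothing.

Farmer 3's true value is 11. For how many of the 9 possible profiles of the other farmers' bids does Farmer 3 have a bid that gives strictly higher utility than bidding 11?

1

Others bid (5, 5): truth gives 0; bid 7 gives 4 > 0. Violating.
Others bid (5, 7): truth gives 0; no alternative beats it.
Others bid (5, 11): truth gives 0; no alternative beats it.
(Checking all 9 profiles: 1 has a profitable deviation, 8 do not.)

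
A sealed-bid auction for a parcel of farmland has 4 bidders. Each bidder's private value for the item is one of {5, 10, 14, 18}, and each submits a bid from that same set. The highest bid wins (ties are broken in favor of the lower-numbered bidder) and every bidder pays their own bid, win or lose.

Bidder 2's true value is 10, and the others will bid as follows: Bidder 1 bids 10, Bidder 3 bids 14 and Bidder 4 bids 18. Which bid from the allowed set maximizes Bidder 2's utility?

Bid 5: loses but pays 5, utility -5.
Bid 10: loses but pays 10, utility -10.
Bid 14: loses but pays 14, utility -14.
Bid 18: wins, pays 18, utility 10 - 18 = -8.
The best choice is 5 with utility -5.

5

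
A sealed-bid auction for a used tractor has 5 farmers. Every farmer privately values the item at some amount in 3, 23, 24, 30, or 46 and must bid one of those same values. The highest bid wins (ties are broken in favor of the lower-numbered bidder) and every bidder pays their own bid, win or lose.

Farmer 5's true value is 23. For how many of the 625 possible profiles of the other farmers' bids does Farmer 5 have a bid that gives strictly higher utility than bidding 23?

624

Others bid (3, 3, 3, 23): truth gives -23; bid 24 gives -1 > -23. Violating.
Others bid (3, 3, 3, 24): truth gives -23; bid 3 gives -3 > -23. Violating.
Others bid (3, 3, 3, 30): truth gives -23; bid 3 gives -3 > -23. Violating.
Others bid (3, 3, 3, 46): truth gives -23; bid 3 gives -3 > -23. Violating.
Others bid (3, 3, 3, 3): truth gives 0; no alternative beats it.
(Checking all 625 profiles: 624 have a profitable deviation, 1 does not.)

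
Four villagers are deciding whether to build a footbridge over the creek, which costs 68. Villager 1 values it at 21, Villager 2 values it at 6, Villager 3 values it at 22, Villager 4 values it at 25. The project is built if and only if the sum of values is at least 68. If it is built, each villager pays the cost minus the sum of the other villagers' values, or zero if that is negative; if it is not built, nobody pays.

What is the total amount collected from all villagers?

Total value 74 ≥ cost 68, so it is built.
Villager 1: others sum to 53; max(0, 68 - 53) = 15.
Villager 2: others sum to 68; max(0, 68 - 68) = 0.
Villager 3: others sum to 52; max(0, 68 - 52) = 16.
Villager 4: others sum to 49; max(0, 68 - 49) = 19.
Total collected = 15 + 0 + 16 + 19 = 50.

50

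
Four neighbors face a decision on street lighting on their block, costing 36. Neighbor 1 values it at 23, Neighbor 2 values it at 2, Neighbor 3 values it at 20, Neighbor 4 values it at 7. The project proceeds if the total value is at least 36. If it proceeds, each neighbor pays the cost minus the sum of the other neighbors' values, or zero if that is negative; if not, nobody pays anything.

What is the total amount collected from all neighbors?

11

Total value 52 ≥ cost 36, so it is built.
Neighbor 1: others sum to 29; max(0, 36 - 29) = 7.
Neighbor 2: others sum to 50; max(0, 36 - 50) = 0.
Neighbor 3: others sum to 32; max(0, 36 - 32) = 4.
Neighbor 4: others sum to 45; max(0, 36 - 45) = 0.
Total collected = 7 + 0 + 4 + 0 = 11.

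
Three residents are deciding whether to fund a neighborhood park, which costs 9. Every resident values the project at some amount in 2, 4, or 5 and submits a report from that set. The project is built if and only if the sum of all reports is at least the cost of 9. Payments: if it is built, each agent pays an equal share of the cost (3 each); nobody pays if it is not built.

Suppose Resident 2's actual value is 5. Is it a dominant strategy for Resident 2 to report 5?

Check each profile of the others' reports and compare truth against every alternative report.
Others report (2, 2): truth gives 2, best alternative gives 0.
Others report (2, 4): truth gives 2, best alternative gives 2.
Others report (2, 5): truth gives 2, best alternative gives 2.
Others report (4, 2): truth gives 2, best alternative gives 2.
Others report (4, 4): truth gives 2, best alternative gives 2.
Others report (4, 5): truth gives 2, best alternative gives 2.
(Remaining 3 profiles checked similarly; truth is weakly best in each.)
In every case the truthful report is at least as good as any alternative, so it is a dominant strategy.

Yes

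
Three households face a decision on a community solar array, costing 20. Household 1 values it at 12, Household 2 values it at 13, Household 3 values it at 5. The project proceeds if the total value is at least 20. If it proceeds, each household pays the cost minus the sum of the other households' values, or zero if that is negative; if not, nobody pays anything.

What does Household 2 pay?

3

Total value 30 ≥ cost 20, so the project is built.
The other households' values sum to 17.
Cost minus that sum is 20 - 17 = 3.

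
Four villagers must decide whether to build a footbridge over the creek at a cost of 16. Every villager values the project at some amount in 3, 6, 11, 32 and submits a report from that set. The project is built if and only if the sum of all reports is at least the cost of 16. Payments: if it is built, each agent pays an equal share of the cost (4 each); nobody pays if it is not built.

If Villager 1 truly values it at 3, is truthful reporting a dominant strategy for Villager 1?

Yes

Check each profile of the others' reports and compare truth against every alternative report.
Others report (3, 3, 6): truth gives 0, best alternative gives -1.
Others report (3, 6, 3): truth gives 0, best alternative gives -1.
Others report (6, 3, 3): truth gives 0, best alternative gives -1.
Others report (3, 3, 11): truth gives -1, best alternative gives -1.
Others report (3, 3, 32): truth gives -1, best alternative gives -1.
Others report (3, 6, 6): truth gives -1, best alternative gives -1.
(Remaining 58 profiles checked similarly; truth is weakly best in each.)
In every case the truthful report is at least as good as any alternative, so it is a dominant strategy.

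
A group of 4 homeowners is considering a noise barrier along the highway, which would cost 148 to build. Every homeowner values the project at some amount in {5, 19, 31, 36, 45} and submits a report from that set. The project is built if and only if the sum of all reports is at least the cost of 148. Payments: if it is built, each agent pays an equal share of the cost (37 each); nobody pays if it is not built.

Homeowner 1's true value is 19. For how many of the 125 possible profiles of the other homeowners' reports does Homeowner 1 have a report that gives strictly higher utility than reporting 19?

Others report (45, 45, 45): truth gives -18; report 5 gives 0 > -18. Violating.
Others report (5, 5, 5): truth gives 0; no alternative beats it.
Others report (5, 5, 19): truth gives 0; no alternative beats it.
(Checking all 125 profiles: 1 has a profitable deviation, 124 do not.)

1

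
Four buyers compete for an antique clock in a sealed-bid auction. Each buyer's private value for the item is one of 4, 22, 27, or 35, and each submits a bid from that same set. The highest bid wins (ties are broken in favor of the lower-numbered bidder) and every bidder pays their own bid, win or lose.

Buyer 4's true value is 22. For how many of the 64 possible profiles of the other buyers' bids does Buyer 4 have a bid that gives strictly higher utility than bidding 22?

63

Others bid (4, 4, 22): truth gives -22; bid 4 gives -4 > -22. Violating.
Others bid (4, 4, 27): truth gives -22; bid 4 gives -4 > -22. Violating.
Others bid (4, 4, 35): truth gives -22; bid 4 gives -4 > -22. Violating.
Others bid (4, 22, 4): truth gives -22; bid 4 gives -4 > -22. Violating.
Others bid (4, 4, 4): truth gives 0; no alternative beats it.
(Checking all 64 profiles: 63 have a profitable deviation, 1 does not.)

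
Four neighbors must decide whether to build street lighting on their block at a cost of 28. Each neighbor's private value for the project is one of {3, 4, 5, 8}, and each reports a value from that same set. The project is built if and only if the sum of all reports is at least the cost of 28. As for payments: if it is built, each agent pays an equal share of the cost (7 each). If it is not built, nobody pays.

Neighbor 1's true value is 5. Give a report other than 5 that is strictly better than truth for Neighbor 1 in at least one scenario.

3

Suppose Neighbor 2 reports 8, Neighbor 3 reports 8 and Neighbor 4 reports 8.
Report 5: project built, pays 7, utility 5 - 7 = -2.
Report 3: project not built, utility 0.
So reporting 3 beats truth here (0 > -2).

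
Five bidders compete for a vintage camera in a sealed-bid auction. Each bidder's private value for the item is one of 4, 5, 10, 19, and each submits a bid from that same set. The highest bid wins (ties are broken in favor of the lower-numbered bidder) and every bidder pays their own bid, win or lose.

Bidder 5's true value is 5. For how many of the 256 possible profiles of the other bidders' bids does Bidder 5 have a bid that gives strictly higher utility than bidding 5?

255

Others bid (4, 4, 4, 5): truth gives -5; bid 4 gives -4 > -5. Violating.
Others bid (4, 4, 4, 10): truth gives -5; bid 4 gives -4 > -5. Violating.
Others bid (4, 4, 4, 19): truth gives -5; bid 4 gives -4 > -5. Violating.
Others bid (4, 4, 5, 4): truth gives -5; bid 4 gives -4 > -5. Violating.
Others bid (4, 4, 4, 4): truth gives 0; no alternative beats it.
(Checking all 256 profiles: 255 have a profitable deviation, 1 does not.)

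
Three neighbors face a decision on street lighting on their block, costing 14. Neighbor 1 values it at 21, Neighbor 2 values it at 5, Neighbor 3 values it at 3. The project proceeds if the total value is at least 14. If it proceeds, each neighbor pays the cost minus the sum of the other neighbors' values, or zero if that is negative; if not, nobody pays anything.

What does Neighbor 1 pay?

Total value 29 ≥ cost 14, so the project is built.
The other neighbors' values sum to 8.
Cost minus that sum is 14 - 8 = 6.

6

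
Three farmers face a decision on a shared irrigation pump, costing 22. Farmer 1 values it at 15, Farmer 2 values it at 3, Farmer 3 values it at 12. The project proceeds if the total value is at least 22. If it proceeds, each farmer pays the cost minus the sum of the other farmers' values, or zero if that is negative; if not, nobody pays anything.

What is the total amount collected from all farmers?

Total value 30 ≥ cost 22, so it is built.
Farmer 1: others sum to 15; max(0, 22 - 15) = 7.
Farmer 2: others sum to 27; max(0, 22 - 27) = 0.
Farmer 3: others sum to 18; max(0, 22 - 18) = 4.
Total collected = 7 + 0 + 4 = 11.

11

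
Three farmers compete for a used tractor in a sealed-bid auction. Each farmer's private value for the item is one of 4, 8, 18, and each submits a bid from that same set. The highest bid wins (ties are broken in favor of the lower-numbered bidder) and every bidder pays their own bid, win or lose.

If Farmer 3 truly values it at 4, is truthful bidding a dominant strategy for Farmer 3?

Check each profile of the others' bids and compare truth against every alternative bid.
Others bid (4, 8): truth gives -4, best alternative gives -8.
Others bid (4, 18): truth gives -4, best alternative gives -8.
Others bid (8, 4): truth gives -4, best alternative gives -8.
Others bid (8, 8): truth gives -4, best alternative gives -8.
Others bid (8, 18): truth gives -4, best alternative gives -8.
Others bid (18, 4): truth gives -4, best alternative gives -8.
(Remaining 3 profiles checked similarly; truth is weakly best in each.)
In every case the truthful bid is at least as good as any alternative, so it is a dominant strategy.

Yes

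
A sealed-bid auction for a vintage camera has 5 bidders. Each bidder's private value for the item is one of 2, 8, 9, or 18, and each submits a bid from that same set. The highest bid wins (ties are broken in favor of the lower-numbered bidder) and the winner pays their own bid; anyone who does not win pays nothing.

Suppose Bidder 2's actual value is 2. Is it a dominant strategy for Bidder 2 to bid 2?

Yes

Check each profile of the others' bids and compare truth against every alternative bid.
Others bid (2, 2, 2, 2): truth gives 0, best alternative gives -6.
Others bid (2, 2, 2, 8): truth gives 0, best alternative gives -6.
Others bid (2, 2, 8, 2): truth gives 0, best alternative gives -6.
Others bid (2, 2, 8, 8): truth gives 0, best alternative gives -6.
Others bid (2, 8, 2, 2): truth gives 0, best alternative gives -6.
Others bid (2, 8, 2, 8): truth gives 0, best alternative gives -6.
(Remaining 250 profiles checked similarly; truth is weakly best in each.)
In every case the truthful bid is at least as good as any alternative, so it is a dominant strategy.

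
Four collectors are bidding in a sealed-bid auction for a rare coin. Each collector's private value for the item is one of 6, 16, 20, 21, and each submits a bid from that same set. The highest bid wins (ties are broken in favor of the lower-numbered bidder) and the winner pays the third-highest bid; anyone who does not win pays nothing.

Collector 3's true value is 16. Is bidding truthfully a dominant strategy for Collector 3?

Consider the case where Collector 1 bids 6, Collector 2 bids 6 and Collector 4 bids 20.
Truthful bid 16: loses, pays 0, utility 0.
Bid 20 instead: wins, pays 6, utility 16 - 6 = 10.
Since 10 > 0, bidding 20 is strictly better here, so truthful bidding is not dominant.

No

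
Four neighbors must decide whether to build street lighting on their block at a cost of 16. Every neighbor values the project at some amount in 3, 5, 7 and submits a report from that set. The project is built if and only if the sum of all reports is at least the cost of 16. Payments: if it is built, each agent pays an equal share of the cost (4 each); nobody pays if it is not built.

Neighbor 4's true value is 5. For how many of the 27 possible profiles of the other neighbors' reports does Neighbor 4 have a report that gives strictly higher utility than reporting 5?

1

Others report (3, 3, 3): truth gives 0; report 7 gives 1 > 0. Violating.
Others report (3, 3, 5): truth gives 1; no alternative beats it.
Others report (3, 3, 7): truth gives 1; no alternative beats it.
(Checking all 27 profiles: 1 has a profitable deviation, 26 do not.)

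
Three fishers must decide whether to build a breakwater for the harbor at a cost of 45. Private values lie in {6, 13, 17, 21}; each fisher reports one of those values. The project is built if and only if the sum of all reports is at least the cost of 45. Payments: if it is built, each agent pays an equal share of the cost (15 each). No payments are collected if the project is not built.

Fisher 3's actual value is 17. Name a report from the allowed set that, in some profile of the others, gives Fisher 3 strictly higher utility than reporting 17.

21

Suppose Fisher 1 reports 6 and Fisher 2 reports 21.
Report 17: project not built, utility 0.
Report 21: project built, pays 15, utility 17 - 15 = 2.
So reporting 21 beats truth here (2 > 0).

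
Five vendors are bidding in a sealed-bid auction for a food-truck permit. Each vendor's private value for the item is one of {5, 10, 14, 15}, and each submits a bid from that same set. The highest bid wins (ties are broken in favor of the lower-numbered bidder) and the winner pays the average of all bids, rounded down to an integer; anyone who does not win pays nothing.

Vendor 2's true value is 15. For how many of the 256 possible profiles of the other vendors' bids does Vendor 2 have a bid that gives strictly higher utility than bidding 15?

Others bid (5, 5, 5, 5): truth gives 8; bid 10 gives 9 > 8. Violating.
Others bid (5, 5, 5, 10): truth gives 7; bid 10 gives 8 > 7. Violating.
Others bid (5, 5, 10, 5): truth gives 7; bid 10 gives 8 > 7. Violating.
Others bid (5, 5, 10, 10): truth gives 6; bid 10 gives 7 > 6. Violating.
Others bid (5, 5, 5, 14): truth gives 7; no alternative beats it.
Others bid (5, 5, 5, 15): truth gives 6; no alternative beats it.
(Checking all 256 profiles: 16 have a profitable deviation, 240 do not.)

16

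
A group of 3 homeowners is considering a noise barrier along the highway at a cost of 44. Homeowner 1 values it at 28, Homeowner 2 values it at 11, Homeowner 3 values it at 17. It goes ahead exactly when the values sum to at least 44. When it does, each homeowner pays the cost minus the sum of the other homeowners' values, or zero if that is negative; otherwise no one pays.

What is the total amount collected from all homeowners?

21

Total value 56 ≥ cost 44, so it is built.
Homeowner 1: others sum to 28; max(0, 44 - 28) = 16.
Homeowner 2: others sum to 45; max(0, 44 - 45) = 0.
Homeowner 3: others sum to 39; max(0, 44 - 39) = 5.
Total collected = 16 + 0 + 5 = 21.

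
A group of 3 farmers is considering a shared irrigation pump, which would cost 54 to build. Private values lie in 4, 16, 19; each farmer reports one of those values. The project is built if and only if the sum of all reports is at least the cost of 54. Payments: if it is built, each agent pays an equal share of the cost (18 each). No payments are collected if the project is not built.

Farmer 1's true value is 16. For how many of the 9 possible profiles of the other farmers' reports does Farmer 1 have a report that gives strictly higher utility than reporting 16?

Others report (19, 19): truth gives -2; report 4 gives 0 > -2. Violating.
Others report (4, 4): truth gives 0; no alternative beats it.
Others report (4, 16): truth gives 0; no alternative beats it.
(Checking all 9 profiles: 1 has a profitable deviation, 8 do not.)

1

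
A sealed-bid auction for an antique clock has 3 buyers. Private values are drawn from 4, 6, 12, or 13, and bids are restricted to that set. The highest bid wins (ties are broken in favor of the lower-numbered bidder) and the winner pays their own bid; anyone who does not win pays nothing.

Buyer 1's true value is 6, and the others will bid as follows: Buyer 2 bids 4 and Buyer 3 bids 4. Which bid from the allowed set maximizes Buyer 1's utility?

4

Bid 4: wins, pays 4, utility 6 - 4 = 2.
Bid 6: wins, pays 6, utility 6 - 6 = 0.
Bid 12: wins, pays 12, utility 6 - 12 = -6.
Bid 13: wins, pays 13, utility 6 - 13 = -7.
The best choice is 4 with utility 2.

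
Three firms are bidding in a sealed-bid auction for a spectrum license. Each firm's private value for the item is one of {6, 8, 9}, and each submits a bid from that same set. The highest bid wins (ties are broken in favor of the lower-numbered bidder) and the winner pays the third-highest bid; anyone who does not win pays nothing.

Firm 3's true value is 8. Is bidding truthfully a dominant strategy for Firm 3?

No

Consider the case where Firm 1 bids 6 and Firm 2 bids 8.
Truthful bid 8: loses, pays 0, utility 0.
Bid 9 instead: wins, pays 6, utility 8 - 6 = 2.
Since 2 > 0, bidding 9 is strictly better here, so truthful bidding is not dominant.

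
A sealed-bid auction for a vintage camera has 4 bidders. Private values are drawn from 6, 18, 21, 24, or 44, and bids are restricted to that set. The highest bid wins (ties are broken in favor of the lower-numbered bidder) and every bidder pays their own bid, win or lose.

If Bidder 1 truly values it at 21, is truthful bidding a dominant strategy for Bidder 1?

Consider the case where Bidder 2 bids 6, Bidder 3 bids 6 and Bidder 4 bids 6.
Truthful bid 21: wins, pays 21, utility 21 - 21 = 0.
Bid 6 instead: wins, pays 6, utility 21 - 6 = 15.
Since 15 > 0, bidding 6 is strictly better here, so truthful bidding is not dominant.

No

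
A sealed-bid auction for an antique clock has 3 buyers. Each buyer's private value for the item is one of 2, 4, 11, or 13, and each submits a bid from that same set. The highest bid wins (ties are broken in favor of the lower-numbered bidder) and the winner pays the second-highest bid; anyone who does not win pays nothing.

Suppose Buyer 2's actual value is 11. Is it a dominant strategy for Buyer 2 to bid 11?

Yes

Check each profile of the others' bids and compare truth against every alternative bid.
Others bid (2, 2): truth gives 9, best alternative gives 9.
Others bid (2, 4): truth gives 7, best alternative gives 7.
Others bid (4, 2): truth gives 7, best alternative gives 7.
Others bid (4, 4): truth gives 7, best alternative gives 7.
Others bid (2, 11): truth gives 0, best alternative gives 0.
Others bid (2, 13): truth gives 0, best alternative gives 0.
(Remaining 10 profiles checked similarly; truth is weakly best in each.)
In every case the truthful bid is at least as good as any alternative, so it is a dominant strategy.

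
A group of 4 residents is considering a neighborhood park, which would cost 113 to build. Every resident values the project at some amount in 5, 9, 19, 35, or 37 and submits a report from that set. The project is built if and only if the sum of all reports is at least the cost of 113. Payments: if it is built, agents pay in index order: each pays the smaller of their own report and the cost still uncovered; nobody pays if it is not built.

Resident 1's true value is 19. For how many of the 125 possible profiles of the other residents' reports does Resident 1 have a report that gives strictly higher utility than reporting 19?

8

Others report (35, 35, 35): truth gives 0; report 9 gives 10 > 0. Violating.
Others report (35, 35, 37): truth gives 0; report 9 gives 10 > 0. Violating.
Others report (35, 37, 35): truth gives 0; report 9 gives 10 > 0. Violating.
Others report (35, 37, 37): truth gives 0; report 5 gives 14 > 0. Violating.
Others report (5, 5, 5): truth gives 0; no alternative beats it.
Others report (5, 5, 9): truth gives 0; no alternative beats it.
(Checking all 125 profiles: 8 have a profitable deviation, 117 do not.)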